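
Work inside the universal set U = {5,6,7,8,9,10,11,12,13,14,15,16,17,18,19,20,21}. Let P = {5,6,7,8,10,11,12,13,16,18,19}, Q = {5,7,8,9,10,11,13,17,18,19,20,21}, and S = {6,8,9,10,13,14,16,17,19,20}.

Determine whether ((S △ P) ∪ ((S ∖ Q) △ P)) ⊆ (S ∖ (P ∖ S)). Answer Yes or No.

No

S △ P = {5,7,9,11,12,14,17,18,20}
S ∖ Q = {6,14,16}
(S ∖ Q) △ P = {5,7,8,10,11,12,13,14,18,19}
(S △ P) ∪ ((S ∖ Q) △ P) = {5,7,8,9,10,11,12,13,14,17,18,19,20}
P ∖ S = {5,7,11,12,18}
S ∖ (P ∖ S) = {6,8,9,10,13,14,16,17,19,20}
5 ∈ (S △ P) ∪ ((S ∖ Q) △ P) but 5 ∉ S ∖ (P ∖ S), so the inclusion fails.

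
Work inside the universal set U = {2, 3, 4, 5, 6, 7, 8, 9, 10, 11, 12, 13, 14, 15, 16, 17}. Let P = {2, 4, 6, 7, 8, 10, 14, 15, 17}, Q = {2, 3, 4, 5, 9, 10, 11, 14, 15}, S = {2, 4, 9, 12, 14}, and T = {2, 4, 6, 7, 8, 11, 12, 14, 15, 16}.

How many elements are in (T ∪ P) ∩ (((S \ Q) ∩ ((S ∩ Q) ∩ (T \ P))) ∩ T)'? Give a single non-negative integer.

T ∪ P = {2, 4, 6, 7, 8, 10, 11, 12, 14, 15, 16, 17}
S \ Q = {12}
S ∩ Q = {2, 4, 9, 14}
T \ P = {11, 12, 16}
(S ∩ Q) ∩ (T \ P) = {}
(S \ Q) ∩ ((S ∩ Q) ∩ (T \ P)) = {}
((S \ Q) ∩ ((S ∩ Q) ∩ (T \ P))) ∩ T = {}
(((S \ Q) ∩ ((S ∩ Q) ∩ (T \ P))) ∩ T)' = {2, 3, 4, 5, 6, 7, 8, 9, 10, 11, 12, 13, 14, 15, 16, 17}
(T ∪ P) ∩ (((S \ Q) ∩ ((S ∩ Q) ∩ (T \ P))) ∩ T)' = {2, 4, 6, 7, 8, 10, 11, 12, 14, 15, 16, 17}
|(T ∪ P) ∩ (((S \ Q) ∩ ((S ∩ Q) ∩ (T \ P))) ∩ T)'| = 12

12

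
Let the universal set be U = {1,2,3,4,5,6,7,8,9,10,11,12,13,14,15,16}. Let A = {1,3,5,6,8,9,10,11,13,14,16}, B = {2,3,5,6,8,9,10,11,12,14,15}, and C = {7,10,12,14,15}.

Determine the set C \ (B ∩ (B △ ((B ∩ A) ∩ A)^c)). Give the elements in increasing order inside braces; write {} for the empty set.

{7,12,15}

B ∩ A = {3,5,6,8,9,10,11,14}
(B ∩ A) ∩ A = {3,5,6,8,9,10,11,14}
((B ∩ A) ∩ A)^c = {1,2,4,7,12,13,15,16}
B △ ((B ∩ A) ∩ A)^c = {1,3,4,5,6,7,8,9,10,11,13,14,16}
B ∩ (B △ ((B ∩ A) ∩ A)^c) = {3,5,6,8,9,10,11,14}
C \ (B ∩ (B △ ((B ∩ A) ∩ A)^c)) = {7,12,15}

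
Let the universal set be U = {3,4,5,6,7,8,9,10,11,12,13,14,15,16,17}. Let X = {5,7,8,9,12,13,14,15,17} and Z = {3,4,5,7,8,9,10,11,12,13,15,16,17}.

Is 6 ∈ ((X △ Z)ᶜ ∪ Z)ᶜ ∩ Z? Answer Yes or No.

6 ∉ X and 6 ∉ Z, so 6 ∉ X △ Z
6 ∈ (X △ Z)ᶜ since 6 ∉ (X △ Z)
6 ∈ (X △ Z)ᶜ and 6 ∉ Z, so 6 ∈ (X △ Z)ᶜ ∪ Z
6 ∉ ((X △ Z)ᶜ ∪ Z)ᶜ since 6 ∈ ((X △ Z)ᶜ ∪ Z)
6 ∉ ((X △ Z)ᶜ ∪ Z)ᶜ and 6 ∉ Z, so 6 ∉ ((X △ Z)ᶜ ∪ Z)ᶜ ∩ Z

No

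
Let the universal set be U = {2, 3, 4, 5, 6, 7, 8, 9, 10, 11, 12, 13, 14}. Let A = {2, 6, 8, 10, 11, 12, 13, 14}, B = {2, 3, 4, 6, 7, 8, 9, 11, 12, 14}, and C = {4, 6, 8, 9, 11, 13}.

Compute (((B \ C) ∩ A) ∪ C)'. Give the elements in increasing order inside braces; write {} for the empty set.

{3, 5, 7, 10}

B \ C = {2, 3, 7, 12, 14}
(B \ C) ∩ A = {2, 12, 14}
((B \ C) ∩ A) ∪ C = {2, 4, 6, 8, 9, 11, 12, 13, 14}
(((B \ C) ∩ A) ∪ C)' = {3, 5, 7, 10}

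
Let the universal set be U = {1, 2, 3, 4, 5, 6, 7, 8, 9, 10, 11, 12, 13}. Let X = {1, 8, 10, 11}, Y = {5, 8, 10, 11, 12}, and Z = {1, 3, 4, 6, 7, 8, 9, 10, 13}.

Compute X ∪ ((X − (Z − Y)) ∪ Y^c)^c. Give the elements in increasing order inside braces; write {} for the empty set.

Z − Y = {1, 3, 4, 6, 7, 9, 13}
X − (Z − Y) = {8, 10, 11}
Y^c = {1, 2, 3, 4, 6, 7, 9, 13}
(X − (Z − Y)) ∪ Y^c = {1, 2, 3, 4, 6, 7, 8, 9, 10, 11, 13}
((X − (Z − Y)) ∪ Y^c)^c = {5, 12}
X ∪ ((X − (Z − Y)) ∪ Y^c)^c = {1, 5, 8, 10, 11, 12}

{1, 5, 8, 10, 11, 12}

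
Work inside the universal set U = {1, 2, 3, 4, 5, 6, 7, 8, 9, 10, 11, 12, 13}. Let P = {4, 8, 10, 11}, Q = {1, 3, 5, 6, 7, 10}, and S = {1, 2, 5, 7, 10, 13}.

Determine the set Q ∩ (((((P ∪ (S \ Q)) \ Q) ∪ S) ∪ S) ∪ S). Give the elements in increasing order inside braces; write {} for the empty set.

{1, 5, 7, 10}

S \ Q = {2, 13}
P ∪ (S \ Q) = {2, 4, 8, 10, 11, 13}
(P ∪ (S \ Q)) \ Q = {2, 4, 8, 11, 13}
((P ∪ (S \ Q)) \ Q) ∪ S = {1, 2, 4, 5, 7, 8, 10, 11, 13}
(((P ∪ (S \ Q)) \ Q) ∪ S) ∪ S = {1, 2, 4, 5, 7, 8, 10, 11, 13}
((((P ∪ (S \ Q)) \ Q) ∪ S) ∪ S) ∪ S = {1, 2, 4, 5, 7, 8, 10, 11, 13}
Q ∩ (((((P ∪ (S \ Q)) \ Q) ∪ S) ∪ S) ∪ S) = {1, 5, 7, 10}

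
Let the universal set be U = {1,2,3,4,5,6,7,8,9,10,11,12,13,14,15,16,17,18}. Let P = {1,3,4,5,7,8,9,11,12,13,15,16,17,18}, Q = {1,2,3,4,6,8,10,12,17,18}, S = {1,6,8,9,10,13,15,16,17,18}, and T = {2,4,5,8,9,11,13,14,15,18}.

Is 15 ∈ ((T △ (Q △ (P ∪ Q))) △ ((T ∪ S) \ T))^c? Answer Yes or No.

Yes

15 ∈ P and 15 ∉ Q, so 15 ∈ P ∪ Q
15 ∉ Q and 15 ∈ (P ∪ Q), so 15 ∈ Q △ (P ∪ Q)
15 ∈ T and 15 ∈ (Q △ (P ∪ Q)), so 15 ∉ T △ (Q △ (P ∪ Q))
15 ∈ T and 15 ∈ S, so 15 ∈ T ∪ S
15 ∈ (T ∪ S) and 15 ∈ T, so 15 ∉ (T ∪ S) \ T
15 ∉ (T △ (Q △ (P ∪ Q))) and 15 ∉ ((T ∪ S) \ T), so 15 ∉ (T △ (Q △ (P ∪ Q))) △ ((T ∪ S) \ T)
15 ∈ ((T △ (Q △ (P ∪ Q))) △ ((T ∪ S) \ T))^c since 15 ∉ ((T △ (Q △ (P ∪ Q))) △ ((T ∪ S) \ T))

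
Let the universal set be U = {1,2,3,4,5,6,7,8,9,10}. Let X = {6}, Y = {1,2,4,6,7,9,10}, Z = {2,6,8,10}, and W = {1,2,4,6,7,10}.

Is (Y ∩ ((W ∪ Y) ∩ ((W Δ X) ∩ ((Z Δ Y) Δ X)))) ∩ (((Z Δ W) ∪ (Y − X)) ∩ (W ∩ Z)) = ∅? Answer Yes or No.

Yes

W ∪ Y = {1,2,4,6,7,9,10}
W Δ X = {1,2,4,7,10}
Z Δ Y = {1,4,7,8,9}
(Z Δ Y) Δ X = {1,4,6,7,8,9}
(W Δ X) ∩ ((Z Δ Y) Δ X) = {1,4,7}
(W ∪ Y) ∩ ((W Δ X) ∩ ((Z Δ Y) Δ X)) = {1,4,7}
Y ∩ ((W ∪ Y) ∩ ((W Δ X) ∩ ((Z Δ Y) Δ X))) = {1,4,7}
Z Δ W = {1,4,7,8}
Y − X = {1,2,4,7,9,10}
(Z Δ W) ∪ (Y − X) = {1,2,4,7,8,9,10}
W ∩ Z = {2,6,10}
((Z Δ W) ∪ (Y − X)) ∩ (W ∩ Z) = {2,10}
{1,4,7} and {2,10} share no elements.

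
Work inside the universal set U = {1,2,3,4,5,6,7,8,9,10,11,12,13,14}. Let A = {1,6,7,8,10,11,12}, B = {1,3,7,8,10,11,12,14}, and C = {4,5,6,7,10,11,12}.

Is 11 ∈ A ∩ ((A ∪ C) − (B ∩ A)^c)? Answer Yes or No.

Yes

11 ∈ A and 11 ∈ C, so 11 ∈ A ∪ C
11 ∈ B and 11 ∈ A, so 11 ∈ B ∩ A
11 ∉ (B ∩ A)^c since 11 ∈ (B ∩ A)
11 ∈ (A ∪ C) and 11 ∉ (B ∩ A)^c, so 11 ∈ (A ∪ C) − (B ∩ A)^c
11 ∈ A and 11 ∈ ((A ∪ C) − (B ∩ A)^c), so 11 ∈ A ∩ ((A ∪ C) − (B ∩ A)^c)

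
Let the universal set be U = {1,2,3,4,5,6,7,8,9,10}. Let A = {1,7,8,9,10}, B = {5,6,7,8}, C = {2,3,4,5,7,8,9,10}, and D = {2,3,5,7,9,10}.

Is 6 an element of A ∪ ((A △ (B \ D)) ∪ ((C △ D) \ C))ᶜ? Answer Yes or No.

No

6 ∈ B and 6 ∉ D, so 6 ∈ B \ D
6 ∉ A and 6 ∈ (B \ D), so 6 ∈ A △ (B \ D)
6 ∉ C and 6 ∉ D, so 6 ∉ C △ D
6 ∉ (C △ D) and 6 ∉ C, so 6 ∉ (C △ D) \ C
6 ∈ (A △ (B \ D)) and 6 ∉ ((C △ D) \ C), so 6 ∈ (A △ (B \ D)) ∪ ((C △ D) \ C)
6 ∉ ((A △ (B \ D)) ∪ ((C △ D) \ C))ᶜ since 6 ∈ ((A △ (B \ D)) ∪ ((C △ D) \ C))
6 ∉ A and 6 ∉ ((A △ (B \ D)) ∪ ((C △ D) \ C))ᶜ, so 6 ∉ A ∪ ((A △ (B \ D)) ∪ ((C △ D) \ C))ᶜ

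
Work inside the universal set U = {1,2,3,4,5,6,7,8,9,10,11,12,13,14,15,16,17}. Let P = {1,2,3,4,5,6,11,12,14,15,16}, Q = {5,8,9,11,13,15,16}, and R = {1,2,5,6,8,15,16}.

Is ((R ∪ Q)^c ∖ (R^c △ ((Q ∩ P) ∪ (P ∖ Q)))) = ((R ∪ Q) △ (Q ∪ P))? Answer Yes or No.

Yes

R ∪ Q = {1,2,5,6,8,9,11,13,15,16}
(R ∪ Q)^c = {3,4,7,10,12,14,17}
R^c = {3,4,7,9,10,11,12,13,14,17}
Q ∩ P = {5,11,15,16}
P ∖ Q = {1,2,3,4,6,12,14}
(Q ∩ P) ∪ (P ∖ Q) = {1,2,3,4,5,6,11,12,14,15,16}
R^c △ ((Q ∩ P) ∪ (P ∖ Q)) = {1,2,5,6,7,9,10,13,15,16,17}
(R ∪ Q)^c ∖ (R^c △ ((Q ∩ P) ∪ (P ∖ Q))) = {3,4,12,14}
Q ∪ P = {1,2,3,4,5,6,8,9,11,12,13,14,15,16}
(R ∪ Q) △ (Q ∪ P) = {3,4,12,14}
Both equal {3,4,12,14}, so (R ∪ Q)^c ∖ (R^c △ ((Q ∩ P) ∪ (P ∖ Q))) = (R ∪ Q) △ (Q ∪ P).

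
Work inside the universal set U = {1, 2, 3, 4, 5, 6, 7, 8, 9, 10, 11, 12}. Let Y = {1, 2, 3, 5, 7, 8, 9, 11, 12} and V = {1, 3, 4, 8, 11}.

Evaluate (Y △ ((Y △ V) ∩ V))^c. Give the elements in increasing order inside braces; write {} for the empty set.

Y △ V = {2, 4, 5, 7, 9, 12}
(Y △ V) ∩ V = {4}
Y △ ((Y △ V) ∩ V) = {1, 2, 3, 4, 5, 7, 8, 9, 11, 12}
(Y △ ((Y △ V) ∩ V))^c = {6, 10}

{6, 10}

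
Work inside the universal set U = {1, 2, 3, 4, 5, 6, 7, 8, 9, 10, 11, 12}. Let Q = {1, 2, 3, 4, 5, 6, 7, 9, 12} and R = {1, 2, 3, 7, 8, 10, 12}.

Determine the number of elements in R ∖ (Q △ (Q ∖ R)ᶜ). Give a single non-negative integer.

Q ∖ R = {4, 5, 6, 9}
(Q ∖ R)ᶜ = {1, 2, 3, 7, 8, 10, 11, 12}
Q △ (Q ∖ R)ᶜ = {4, 5, 6, 8, 9, 10, 11}
R ∖ (Q △ (Q ∖ R)ᶜ) = {1, 2, 3, 7, 12}
|R ∖ (Q △ (Q ∖ R)ᶜ)| = 5

5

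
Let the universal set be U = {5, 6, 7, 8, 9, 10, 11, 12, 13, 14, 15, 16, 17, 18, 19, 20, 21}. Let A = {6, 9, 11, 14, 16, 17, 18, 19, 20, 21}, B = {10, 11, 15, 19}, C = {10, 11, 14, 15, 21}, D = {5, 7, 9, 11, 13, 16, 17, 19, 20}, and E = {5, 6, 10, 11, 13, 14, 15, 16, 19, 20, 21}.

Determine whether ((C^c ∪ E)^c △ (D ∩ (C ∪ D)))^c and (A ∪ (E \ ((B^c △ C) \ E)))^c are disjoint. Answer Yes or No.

No

C^c = {5, 6, 7, 8, 9, 12, 13, 16, 17, 18, 19, 20}
C^c ∪ E = {5, 6, 7, 8, 9, 10, 11, 12, 13, 14, 15, 16, 17, 18, 19, 20, 21}
(C^c ∪ E)^c = {}
C ∪ D = {5, 7, 9, 10, 11, 13, 14, 15, 16, 17, 19, 20, 21}
D ∩ (C ∪ D) = {5, 7, 9, 11, 13, 16, 17, 19, 20}
(C^c ∪ E)^c △ (D ∩ (C ∪ D)) = {5, 7, 9, 11, 13, 16, 17, 19, 20}
((C^c ∪ E)^c △ (D ∩ (C ∪ D)))^c = {6, 8, 10, 12, 14, 15, 18, 21}
B^c = {5, 6, 7, 8, 9, 12, 13, 14, 16, 17, 18, 20, 21}
B^c △ C = {5, 6, 7, 8, 9, 10, 11, 12, 13, 15, 16, 17, 18, 20}
(B^c △ C) \ E = {7, 8, 9, 12, 17, 18}
E \ ((B^c △ C) \ E) = {5, 6, 10, 11, 13, 14, 15, 16, 19, 20, 21}
A ∪ (E \ ((B^c △ C) \ E)) = {5, 6, 9, 10, 11, 13, 14, 15, 16, 17, 18, 19, 20, 21}
(A ∪ (E \ ((B^c △ C) \ E)))^c = {7, 8, 12}
8 lies in both, so they are not disjoint.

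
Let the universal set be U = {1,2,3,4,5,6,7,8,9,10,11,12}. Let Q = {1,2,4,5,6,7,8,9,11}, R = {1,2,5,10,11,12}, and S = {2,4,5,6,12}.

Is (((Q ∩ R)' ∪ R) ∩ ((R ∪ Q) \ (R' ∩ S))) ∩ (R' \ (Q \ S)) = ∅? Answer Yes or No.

Q ∩ R = {1,2,5,11}
(Q ∩ R)' = {3,4,6,7,8,9,10,12}
(Q ∩ R)' ∪ R = {1,2,3,4,5,6,7,8,9,10,11,12}
R ∪ Q = {1,2,4,5,6,7,8,9,10,11,12}
R' = {3,4,6,7,8,9}
R' ∩ S = {4,6}
(R ∪ Q) \ (R' ∩ S) = {1,2,5,7,8,9,10,11,12}
((Q ∩ R)' ∪ R) ∩ ((R ∪ Q) \ (R' ∩ S)) = {1,2,5,7,8,9,10,11,12}
Q \ S = {1,7,8,9,11}
R' \ (Q \ S) = {3,4,6}
{1,2,5,7,8,9,10,11,12} and {3,4,6} share no elements.

Yes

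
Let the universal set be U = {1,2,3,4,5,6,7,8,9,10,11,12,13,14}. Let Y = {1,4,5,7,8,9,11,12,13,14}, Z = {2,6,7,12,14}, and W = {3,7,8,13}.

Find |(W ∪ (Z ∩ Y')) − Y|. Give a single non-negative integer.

Y' = {2,3,6,10}
Z ∩ Y' = {2,6}
W ∪ (Z ∩ Y') = {2,3,6,7,8,13}
(W ∪ (Z ∩ Y')) − Y = {2,3,6}
|(W ∪ (Z ∩ Y')) − Y| = 3

3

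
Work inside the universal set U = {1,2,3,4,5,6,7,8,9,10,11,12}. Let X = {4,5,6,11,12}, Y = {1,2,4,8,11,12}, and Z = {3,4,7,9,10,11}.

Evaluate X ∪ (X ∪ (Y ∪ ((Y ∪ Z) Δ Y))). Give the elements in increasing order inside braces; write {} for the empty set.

Y ∪ Z = {1,2,3,4,7,8,9,10,11,12}
(Y ∪ Z) Δ Y = {3,7,9,10}
Y ∪ ((Y ∪ Z) Δ Y) = {1,2,3,4,7,8,9,10,11,12}
X ∪ (Y ∪ ((Y ∪ Z) Δ Y)) = {1,2,3,4,5,6,7,8,9,10,11,12}
X ∪ (X ∪ (Y ∪ ((Y ∪ Z) Δ Y))) = {1,2,3,4,5,6,7,8,9,10,11,12}

{1,2,3,4,5,6,7,8,9,10,11,12}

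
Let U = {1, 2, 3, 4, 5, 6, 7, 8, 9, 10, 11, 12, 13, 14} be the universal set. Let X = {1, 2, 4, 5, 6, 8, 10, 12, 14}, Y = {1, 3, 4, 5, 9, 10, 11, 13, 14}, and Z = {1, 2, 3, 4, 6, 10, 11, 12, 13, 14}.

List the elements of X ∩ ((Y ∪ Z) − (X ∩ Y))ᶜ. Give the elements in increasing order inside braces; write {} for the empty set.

{1, 4, 5, 8, 10, 14}

Y ∪ Z = {1, 2, 3, 4, 5, 6, 9, 10, 11, 12, 13, 14}
X ∩ Y = {1, 4, 5, 10, 14}
(Y ∪ Z) − (X ∩ Y) = {2, 3, 6, 9, 11, 12, 13}
((Y ∪ Z) − (X ∩ Y))ᶜ = {1, 4, 5, 7, 8, 10, 14}
X ∩ ((Y ∪ Z) − (X ∩ Y))ᶜ = {1, 4, 5, 8, 10, 14}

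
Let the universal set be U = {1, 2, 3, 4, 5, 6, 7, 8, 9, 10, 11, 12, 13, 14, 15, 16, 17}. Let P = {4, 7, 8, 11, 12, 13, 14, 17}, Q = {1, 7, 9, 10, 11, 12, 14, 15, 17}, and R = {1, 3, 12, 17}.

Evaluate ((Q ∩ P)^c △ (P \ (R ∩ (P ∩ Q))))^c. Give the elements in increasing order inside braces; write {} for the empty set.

{4, 8, 12, 13, 17}

Q ∩ P = {7, 11, 12, 14, 17}
(Q ∩ P)^c = {1, 2, 3, 4, 5, 6, 8, 9, 10, 13, 15, 16}
P ∩ Q = {7, 11, 12, 14, 17}
R ∩ (P ∩ Q) = {12, 17}
P \ (R ∩ (P ∩ Q)) = {4, 7, 8, 11, 13, 14}
(Q ∩ P)^c △ (P \ (R ∩ (P ∩ Q))) = {1, 2, 3, 5, 6, 7, 9, 10, 11, 14, 15, 16}
((Q ∩ P)^c △ (P \ (R ∩ (P ∩ Q))))^c = {4, 8, 12, 13, 17}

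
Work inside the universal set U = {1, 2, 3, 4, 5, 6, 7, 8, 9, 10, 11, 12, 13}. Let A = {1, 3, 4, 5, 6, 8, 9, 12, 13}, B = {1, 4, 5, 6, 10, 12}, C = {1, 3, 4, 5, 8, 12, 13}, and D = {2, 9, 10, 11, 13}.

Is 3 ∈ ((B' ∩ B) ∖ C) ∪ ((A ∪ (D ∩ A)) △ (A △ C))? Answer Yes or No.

Yes

3 ∉ B, so 3 ∈ B'
3 ∈ B' and 3 ∉ B, so 3 ∉ B' ∩ B
3 ∉ (B' ∩ B) and 3 ∈ C, so 3 ∉ (B' ∩ B) ∖ C
3 ∉ D and 3 ∈ A, so 3 ∉ D ∩ A
3 ∈ A and 3 ∉ (D ∩ A), so 3 ∈ A ∪ (D ∩ A)
3 ∈ A and 3 ∈ C, so 3 ∉ A △ C
3 ∈ (A ∪ (D ∩ A)) and 3 ∉ (A △ C), so 3 ∈ (A ∪ (D ∩ A)) △ (A △ C)
3 ∉ ((B' ∩ B) ∖ C) and 3 ∈ ((A ∪ (D ∩ A)) △ (A △ C)), so 3 ∈ ((B' ∩ B) ∖ C) ∪ ((A ∪ (D ∩ A)) △ (A △ C))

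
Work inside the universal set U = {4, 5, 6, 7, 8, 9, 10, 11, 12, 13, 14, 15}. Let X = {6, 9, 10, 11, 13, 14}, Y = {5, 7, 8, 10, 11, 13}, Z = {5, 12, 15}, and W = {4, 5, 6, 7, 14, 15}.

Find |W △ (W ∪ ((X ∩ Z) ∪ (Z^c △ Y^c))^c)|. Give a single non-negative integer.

1

X ∩ Z = {}
Z^c = {4, 6, 7, 8, 9, 10, 11, 13, 14}
Y^c = {4, 6, 9, 12, 14, 15}
Z^c △ Y^c = {7, 8, 10, 11, 12, 13, 15}
(X ∩ Z) ∪ (Z^c △ Y^c) = {7, 8, 10, 11, 12, 13, 15}
((X ∩ Z) ∪ (Z^c △ Y^c))^c = {4, 5, 6, 9, 14}
W ∪ ((X ∩ Z) ∪ (Z^c △ Y^c))^c = {4, 5, 6, 7, 9, 14, 15}
W △ (W ∪ ((X ∩ Z) ∪ (Z^c △ Y^c))^c) = {9}
|W △ (W ∪ ((X ∩ Z) ∪ (Z^c △ Y^c))^c)| = 1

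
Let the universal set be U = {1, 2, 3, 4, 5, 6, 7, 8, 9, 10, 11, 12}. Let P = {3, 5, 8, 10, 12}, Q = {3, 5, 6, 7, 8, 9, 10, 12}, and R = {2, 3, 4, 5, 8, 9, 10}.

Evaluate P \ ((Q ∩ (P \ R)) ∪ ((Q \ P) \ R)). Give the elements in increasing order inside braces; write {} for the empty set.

P \ R = {12}
Q ∩ (P \ R) = {12}
Q \ P = {6, 7, 9}
(Q \ P) \ R = {6, 7}
(Q ∩ (P \ R)) ∪ ((Q \ P) \ R) = {6, 7, 12}
P \ ((Q ∩ (P \ R)) ∪ ((Q \ P) \ R)) = {3, 5, 8, 10}

{3, 5, 8, 10}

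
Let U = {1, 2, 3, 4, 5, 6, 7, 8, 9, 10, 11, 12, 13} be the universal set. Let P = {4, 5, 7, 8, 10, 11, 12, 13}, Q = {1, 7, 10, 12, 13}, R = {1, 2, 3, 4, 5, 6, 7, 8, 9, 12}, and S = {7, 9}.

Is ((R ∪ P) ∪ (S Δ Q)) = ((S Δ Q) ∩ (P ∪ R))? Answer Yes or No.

No

R ∪ P = {1, 2, 3, 4, 5, 6, 7, 8, 9, 10, 11, 12, 13}
S Δ Q = {1, 9, 10, 12, 13}
(R ∪ P) ∪ (S Δ Q) = {1, 2, 3, 4, 5, 6, 7, 8, 9, 10, 11, 12, 13}
P ∪ R = {1, 2, 3, 4, 5, 6, 7, 8, 9, 10, 11, 12, 13}
(S Δ Q) ∩ (P ∪ R) = {1, 9, 10, 12, 13}
2 ∈ (R ∪ P) ∪ (S Δ Q) but 2 ∉ (S Δ Q) ∩ (P ∪ R), so they differ.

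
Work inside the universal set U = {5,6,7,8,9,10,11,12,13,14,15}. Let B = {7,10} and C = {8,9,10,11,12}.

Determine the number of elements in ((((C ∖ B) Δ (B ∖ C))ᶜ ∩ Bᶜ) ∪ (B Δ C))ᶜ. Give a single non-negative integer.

1

C ∖ B = {8,9,11,12}
B ∖ C = {7}
(C ∖ B) Δ (B ∖ C) = {7,8,9,11,12}
((C ∖ B) Δ (B ∖ C))ᶜ = {5,6,10,13,14,15}
Bᶜ = {5,6,8,9,11,12,13,14,15}
((C ∖ B) Δ (B ∖ C))ᶜ ∩ Bᶜ = {5,6,13,14,15}
B Δ C = {7,8,9,11,12}
(((C ∖ B) Δ (B ∖ C))ᶜ ∩ Bᶜ) ∪ (B Δ C) = {5,6,7,8,9,11,12,13,14,15}
((((C ∖ B) Δ (B ∖ C))ᶜ ∩ Bᶜ) ∪ (B Δ C))ᶜ = {10}
|((((C ∖ B) Δ (B ∖ C))ᶜ ∩ Bᶜ) ∪ (B Δ C))ᶜ| = 1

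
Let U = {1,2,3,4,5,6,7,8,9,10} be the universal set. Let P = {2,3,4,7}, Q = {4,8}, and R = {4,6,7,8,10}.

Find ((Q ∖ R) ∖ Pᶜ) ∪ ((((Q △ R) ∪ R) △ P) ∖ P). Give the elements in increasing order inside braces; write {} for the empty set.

{6,8,10}

Q ∖ R = {}
Pᶜ = {1,5,6,8,9,10}
(Q ∖ R) ∖ Pᶜ = {}
Q △ R = {6,7,10}
(Q △ R) ∪ R = {4,6,7,8,10}
((Q △ R) ∪ R) △ P = {2,3,6,8,10}
(((Q △ R) ∪ R) △ P) ∖ P = {6,8,10}
((Q ∖ R) ∖ Pᶜ) ∪ ((((Q △ R) ∪ R) △ P) ∖ P) = {6,8,10}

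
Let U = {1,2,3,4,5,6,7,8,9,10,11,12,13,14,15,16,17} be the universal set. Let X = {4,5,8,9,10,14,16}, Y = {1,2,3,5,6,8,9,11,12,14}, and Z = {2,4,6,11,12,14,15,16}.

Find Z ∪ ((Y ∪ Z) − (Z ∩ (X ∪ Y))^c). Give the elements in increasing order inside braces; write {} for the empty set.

{2,4,6,11,12,14,15,16}

Y ∪ Z = {1,2,3,4,5,6,8,9,11,12,14,15,16}
X ∪ Y = {1,2,3,4,5,6,8,9,10,11,12,14,16}
Z ∩ (X ∪ Y) = {2,4,6,11,12,14,16}
(Z ∩ (X ∪ Y))^c = {1,3,5,7,8,9,10,13,15,17}
(Y ∪ Z) − (Z ∩ (X ∪ Y))^c = {2,4,6,11,12,14,16}
Z ∪ ((Y ∪ Z) − (Z ∩ (X ∪ Y))^c) = {2,4,6,11,12,14,15,16}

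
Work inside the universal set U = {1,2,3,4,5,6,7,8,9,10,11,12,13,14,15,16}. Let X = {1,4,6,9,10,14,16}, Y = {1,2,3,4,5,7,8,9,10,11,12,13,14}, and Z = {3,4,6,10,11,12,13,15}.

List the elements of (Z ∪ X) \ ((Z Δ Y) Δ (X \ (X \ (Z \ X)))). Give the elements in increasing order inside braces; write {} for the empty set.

Z ∪ X = {1,3,4,6,9,10,11,12,13,14,15,16}
Z Δ Y = {1,2,5,6,7,8,9,14,15}
Z \ X = {3,11,12,13,15}
X \ (Z \ X) = {1,4,6,9,10,14,16}
X \ (X \ (Z \ X)) = {}
(Z Δ Y) Δ (X \ (X \ (Z \ X))) = {1,2,5,6,7,8,9,14,15}
(Z ∪ X) \ ((Z Δ Y) Δ (X \ (X \ (Z \ X)))) = {3,4,10,11,12,13,16}

{3,4,10,11,12,13,16}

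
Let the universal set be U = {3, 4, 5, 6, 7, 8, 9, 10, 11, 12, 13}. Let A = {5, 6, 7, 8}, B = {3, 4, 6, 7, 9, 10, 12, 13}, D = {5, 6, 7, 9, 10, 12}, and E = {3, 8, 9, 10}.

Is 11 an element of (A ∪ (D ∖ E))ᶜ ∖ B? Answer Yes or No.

Yes

11 ∉ D and 11 ∉ E, so 11 ∉ D ∖ E
11 ∉ A and 11 ∉ (D ∖ E), so 11 ∉ A ∪ (D ∖ E)
11 ∈ (A ∪ (D ∖ E))ᶜ since 11 ∉ (A ∪ (D ∖ E))
11 ∈ (A ∪ (D ∖ E))ᶜ and 11 ∉ B, so 11 ∈ (A ∪ (D ∖ E))ᶜ ∖ B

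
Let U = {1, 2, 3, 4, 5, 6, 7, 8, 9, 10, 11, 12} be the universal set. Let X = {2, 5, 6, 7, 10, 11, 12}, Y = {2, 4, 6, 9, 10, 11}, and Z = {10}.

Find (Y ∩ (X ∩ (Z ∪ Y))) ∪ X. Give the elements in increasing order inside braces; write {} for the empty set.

{2, 5, 6, 7, 10, 11, 12}

Z ∪ Y = {2, 4, 6, 9, 10, 11}
X ∩ (Z ∪ Y) = {2, 6, 10, 11}
Y ∩ (X ∩ (Z ∪ Y)) = {2, 6, 10, 11}
(Y ∩ (X ∩ (Z ∪ Y))) ∪ X = {2, 5, 6, 7, 10, 11, 12}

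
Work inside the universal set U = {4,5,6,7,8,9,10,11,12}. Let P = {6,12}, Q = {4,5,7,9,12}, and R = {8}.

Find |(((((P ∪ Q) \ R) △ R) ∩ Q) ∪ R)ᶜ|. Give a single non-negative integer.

P ∪ Q = {4,5,6,7,9,12}
(P ∪ Q) \ R = {4,5,6,7,9,12}
((P ∪ Q) \ R) △ R = {4,5,6,7,8,9,12}
(((P ∪ Q) \ R) △ R) ∩ Q = {4,5,7,9,12}
((((P ∪ Q) \ R) △ R) ∩ Q) ∪ R = {4,5,7,8,9,12}
(((((P ∪ Q) \ R) △ R) ∩ Q) ∪ R)ᶜ = {6,10,11}
|(((((P ∪ Q) \ R) △ R) ∩ Q) ∪ R)ᶜ| = 3

3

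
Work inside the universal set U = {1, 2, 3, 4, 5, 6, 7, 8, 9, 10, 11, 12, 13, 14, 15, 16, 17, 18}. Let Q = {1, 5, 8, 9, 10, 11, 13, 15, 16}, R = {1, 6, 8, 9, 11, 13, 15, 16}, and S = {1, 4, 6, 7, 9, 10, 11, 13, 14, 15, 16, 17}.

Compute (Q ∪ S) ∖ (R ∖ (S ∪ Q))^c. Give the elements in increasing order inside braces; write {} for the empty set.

Q ∪ S = {1, 4, 5, 6, 7, 8, 9, 10, 11, 13, 14, 15, 16, 17}
S ∪ Q = {1, 4, 5, 6, 7, 8, 9, 10, 11, 13, 14, 15, 16, 17}
R ∖ (S ∪ Q) = {}
(R ∖ (S ∪ Q))^c = {1, 2, 3, 4, 5, 6, 7, 8, 9, 10, 11, 12, 13, 14, 15, 16, 17, 18}
(Q ∪ S) ∖ (R ∖ (S ∪ Q))^c = {}

{}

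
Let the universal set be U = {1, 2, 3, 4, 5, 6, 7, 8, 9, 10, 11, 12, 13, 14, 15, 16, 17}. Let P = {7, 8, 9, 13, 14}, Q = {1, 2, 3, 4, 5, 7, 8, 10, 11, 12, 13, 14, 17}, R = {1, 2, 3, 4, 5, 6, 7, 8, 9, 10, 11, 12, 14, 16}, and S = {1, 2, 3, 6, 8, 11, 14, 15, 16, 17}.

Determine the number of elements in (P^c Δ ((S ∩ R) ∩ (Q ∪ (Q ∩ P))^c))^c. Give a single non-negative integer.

P^c = {1, 2, 3, 4, 5, 6, 10, 11, 12, 15, 16, 17}
S ∩ R = {1, 2, 3, 6, 8, 11, 14, 16}
Q ∩ P = {7, 8, 13, 14}
Q ∪ (Q ∩ P) = {1, 2, 3, 4, 5, 7, 8, 10, 11, 12, 13, 14, 17}
(Q ∪ (Q ∩ P))^c = {6, 9, 15, 16}
(S ∩ R) ∩ (Q ∪ (Q ∩ P))^c = {6, 16}
P^c Δ ((S ∩ R) ∩ (Q ∪ (Q ∩ P))^c) = {1, 2, 3, 4, 5, 10, 11, 12, 15, 17}
(P^c Δ ((S ∩ R) ∩ (Q ∪ (Q ∩ P))^c))^c = {6, 7, 8, 9, 13, 14, 16}
|(P^c Δ ((S ∩ R) ∩ (Q ∪ (Q ∩ P))^c))^c| = 7

7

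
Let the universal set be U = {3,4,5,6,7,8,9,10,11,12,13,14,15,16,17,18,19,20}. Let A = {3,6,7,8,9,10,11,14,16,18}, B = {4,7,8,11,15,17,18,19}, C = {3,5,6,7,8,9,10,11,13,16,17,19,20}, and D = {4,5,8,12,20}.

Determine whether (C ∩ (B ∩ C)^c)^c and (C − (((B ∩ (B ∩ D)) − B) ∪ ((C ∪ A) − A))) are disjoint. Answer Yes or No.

B ∩ C = {7,8,11,17,19}
(B ∩ C)^c = {3,4,5,6,9,10,12,13,14,15,16,18,20}
C ∩ (B ∩ C)^c = {3,5,6,9,10,13,16,20}
(C ∩ (B ∩ C)^c)^c = {4,7,8,11,12,14,15,17,18,19}
B ∩ D = {4,8}
B ∩ (B ∩ D) = {4,8}
(B ∩ (B ∩ D)) − B = {}
C ∪ A = {3,5,6,7,8,9,10,11,13,14,16,17,18,19,20}
(C ∪ A) − A = {5,13,17,19,20}
((B ∩ (B ∩ D)) − B) ∪ ((C ∪ A) − A) = {5,13,17,19,20}
C − (((B ∩ (B ∩ D)) − B) ∪ ((C ∪ A) − A)) = {3,6,7,8,9,10,11,16}
7 lies in both, so they are not disjoint.

No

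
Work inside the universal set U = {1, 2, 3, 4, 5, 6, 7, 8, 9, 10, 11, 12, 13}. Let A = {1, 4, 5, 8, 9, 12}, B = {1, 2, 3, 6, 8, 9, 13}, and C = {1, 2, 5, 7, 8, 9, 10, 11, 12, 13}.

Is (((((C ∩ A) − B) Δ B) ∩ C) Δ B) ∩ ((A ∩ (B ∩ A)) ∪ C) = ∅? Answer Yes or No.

C ∩ A = {1, 5, 8, 9, 12}
(C ∩ A) − B = {5, 12}
((C ∩ A) − B) Δ B = {1, 2, 3, 5, 6, 8, 9, 12, 13}
(((C ∩ A) − B) Δ B) ∩ C = {1, 2, 5, 8, 9, 12, 13}
((((C ∩ A) − B) Δ B) ∩ C) Δ B = {3, 5, 6, 12}
B ∩ A = {1, 8, 9}
A ∩ (B ∩ A) = {1, 8, 9}
(A ∩ (B ∩ A)) ∪ C = {1, 2, 5, 7, 8, 9, 10, 11, 12, 13}
5 lies in both, so they are not disjoint.

No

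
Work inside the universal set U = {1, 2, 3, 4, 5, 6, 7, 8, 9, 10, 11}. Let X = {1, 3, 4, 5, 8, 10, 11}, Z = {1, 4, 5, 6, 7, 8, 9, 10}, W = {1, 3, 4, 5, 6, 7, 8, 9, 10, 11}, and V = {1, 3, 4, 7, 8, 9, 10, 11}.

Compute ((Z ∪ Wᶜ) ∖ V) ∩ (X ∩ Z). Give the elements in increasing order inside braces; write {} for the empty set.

{5}

Wᶜ = {2}
Z ∪ Wᶜ = {1, 2, 4, 5, 6, 7, 8, 9, 10}
(Z ∪ Wᶜ) ∖ V = {2, 5, 6}
X ∩ Z = {1, 4, 5, 8, 10}
((Z ∪ Wᶜ) ∖ V) ∩ (X ∩ Z) = {5}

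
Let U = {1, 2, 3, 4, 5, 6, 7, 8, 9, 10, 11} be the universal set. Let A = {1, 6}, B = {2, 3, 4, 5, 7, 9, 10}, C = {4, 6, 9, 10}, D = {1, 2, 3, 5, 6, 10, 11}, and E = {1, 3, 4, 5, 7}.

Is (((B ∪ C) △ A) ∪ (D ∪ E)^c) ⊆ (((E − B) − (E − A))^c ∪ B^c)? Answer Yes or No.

Yes

B ∪ C = {2, 3, 4, 5, 6, 7, 9, 10}
(B ∪ C) △ A = {1, 2, 3, 4, 5, 7, 9, 10}
D ∪ E = {1, 2, 3, 4, 5, 6, 7, 10, 11}
(D ∪ E)^c = {8, 9}
((B ∪ C) △ A) ∪ (D ∪ E)^c = {1, 2, 3, 4, 5, 7, 8, 9, 10}
E − B = {1}
E − A = {3, 4, 5, 7}
(E − B) − (E − A) = {1}
((E − B) − (E − A))^c = {2, 3, 4, 5, 6, 7, 8, 9, 10, 11}
B^c = {1, 6, 8, 11}
((E − B) − (E − A))^c ∪ B^c = {1, 2, 3, 4, 5, 6, 7, 8, 9, 10, 11}
Every element of {1, 2, 3, 4, 5, 7, 8, 9, 10} is in {1, 2, 3, 4, 5, 6, 7, 8, 9, 10, 11}, so ((B ∪ C) △ A) ∪ (D ∪ E)^c ⊆ ((E − B) − (E − A))^c ∪ B^c.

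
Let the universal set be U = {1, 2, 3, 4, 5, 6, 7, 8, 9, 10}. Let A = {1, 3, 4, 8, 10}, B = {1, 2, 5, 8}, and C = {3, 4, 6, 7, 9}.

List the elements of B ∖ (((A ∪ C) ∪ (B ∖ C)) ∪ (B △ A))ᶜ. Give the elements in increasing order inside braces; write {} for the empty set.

{1, 2, 5, 8}

A ∪ C = {1, 3, 4, 6, 7, 8, 9, 10}
B ∖ C = {1, 2, 5, 8}
(A ∪ C) ∪ (B ∖ C) = {1, 2, 3, 4, 5, 6, 7, 8, 9, 10}
B △ A = {2, 3, 4, 5, 10}
((A ∪ C) ∪ (B ∖ C)) ∪ (B △ A) = {1, 2, 3, 4, 5, 6, 7, 8, 9, 10}
(((A ∪ C) ∪ (B ∖ C)) ∪ (B △ A))ᶜ = {}
B ∖ (((A ∪ C) ∪ (B ∖ C)) ∪ (B △ A))ᶜ = {1, 2, 5, 8}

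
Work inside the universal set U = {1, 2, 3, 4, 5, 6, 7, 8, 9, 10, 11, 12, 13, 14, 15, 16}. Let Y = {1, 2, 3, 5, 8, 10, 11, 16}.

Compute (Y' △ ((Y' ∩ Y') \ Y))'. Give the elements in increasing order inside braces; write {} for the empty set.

Y' = {4, 6, 7, 9, 12, 13, 14, 15}
Y' ∩ Y' = {4, 6, 7, 9, 12, 13, 14, 15}
(Y' ∩ Y') \ Y = {4, 6, 7, 9, 12, 13, 14, 15}
Y' △ ((Y' ∩ Y') \ Y) = {}
(Y' △ ((Y' ∩ Y') \ Y))' = {1, 2, 3, 4, 5, 6, 7, 8, 9, 10, 11, 12, 13, 14, 15, 16}

{1, 2, 3, 4, 5, 6, 7, 8, 9, 10, 11, 12, 13, 14, 15, 16}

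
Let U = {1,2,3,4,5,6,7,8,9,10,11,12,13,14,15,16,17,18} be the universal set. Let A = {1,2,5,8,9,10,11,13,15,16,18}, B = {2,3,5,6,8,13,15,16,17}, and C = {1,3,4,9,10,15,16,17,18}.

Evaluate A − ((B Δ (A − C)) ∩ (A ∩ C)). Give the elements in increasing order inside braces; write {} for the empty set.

{1,2,5,8,9,10,11,13,18}

A − C = {2,5,8,11,13}
B Δ (A − C) = {3,6,11,15,16,17}
A ∩ C = {1,9,10,15,16,18}
(B Δ (A − C)) ∩ (A ∩ C) = {15,16}
A − ((B Δ (A − C)) ∩ (A ∩ C)) = {1,2,5,8,9,10,11,13,18}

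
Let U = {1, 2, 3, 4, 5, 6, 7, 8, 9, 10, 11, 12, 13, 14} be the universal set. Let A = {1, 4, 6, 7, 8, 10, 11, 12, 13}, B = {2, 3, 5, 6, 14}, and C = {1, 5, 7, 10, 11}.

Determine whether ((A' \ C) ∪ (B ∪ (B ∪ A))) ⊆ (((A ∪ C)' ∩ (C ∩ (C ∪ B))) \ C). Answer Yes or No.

No

A' = {2, 3, 5, 9, 14}
A' \ C = {2, 3, 9, 14}
B ∪ A = {1, 2, 3, 4, 5, 6, 7, 8, 10, 11, 12, 13, 14}
B ∪ (B ∪ A) = {1, 2, 3, 4, 5, 6, 7, 8, 10, 11, 12, 13, 14}
(A' \ C) ∪ (B ∪ (B ∪ A)) = {1, 2, 3, 4, 5, 6, 7, 8, 9, 10, 11, 12, 13, 14}
A ∪ C = {1, 4, 5, 6, 7, 8, 10, 11, 12, 13}
(A ∪ C)' = {2, 3, 9, 14}
C ∪ B = {1, 2, 3, 5, 6, 7, 10, 11, 14}
C ∩ (C ∪ B) = {1, 5, 7, 10, 11}
(A ∪ C)' ∩ (C ∩ (C ∪ B)) = {}
((A ∪ C)' ∩ (C ∩ (C ∪ B))) \ C = {}
1 ∈ (A' \ C) ∪ (B ∪ (B ∪ A)) but 1 ∉ ((A ∪ C)' ∩ (C ∩ (C ∪ B))) \ C, so the inclusion fails.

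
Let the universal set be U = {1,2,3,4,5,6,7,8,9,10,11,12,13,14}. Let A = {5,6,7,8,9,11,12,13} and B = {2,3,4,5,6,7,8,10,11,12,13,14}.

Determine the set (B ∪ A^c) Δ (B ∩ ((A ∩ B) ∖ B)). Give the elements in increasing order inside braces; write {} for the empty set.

{1,2,3,4,5,6,7,8,10,11,12,13,14}

A^c = {1,2,3,4,10,14}
B ∪ A^c = {1,2,3,4,5,6,7,8,10,11,12,13,14}
A ∩ B = {5,6,7,8,11,12,13}
(A ∩ B) ∖ B = {}
B ∩ ((A ∩ B) ∖ B) = {}
(B ∪ A^c) Δ (B ∩ ((A ∩ B) ∖ B)) = {1,2,3,4,5,6,7,8,10,11,12,13,14}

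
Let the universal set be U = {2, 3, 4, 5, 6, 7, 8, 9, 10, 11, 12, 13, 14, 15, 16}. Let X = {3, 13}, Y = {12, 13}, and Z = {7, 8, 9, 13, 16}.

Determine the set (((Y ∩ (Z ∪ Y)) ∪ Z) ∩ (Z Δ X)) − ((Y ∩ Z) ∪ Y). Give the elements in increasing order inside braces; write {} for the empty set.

{7, 8, 9, 16}

Z ∪ Y = {7, 8, 9, 12, 13, 16}
Y ∩ (Z ∪ Y) = {12, 13}
(Y ∩ (Z ∪ Y)) ∪ Z = {7, 8, 9, 12, 13, 16}
Z Δ X = {3, 7, 8, 9, 16}
((Y ∩ (Z ∪ Y)) ∪ Z) ∩ (Z Δ X) = {7, 8, 9, 16}
Y ∩ Z = {13}
(Y ∩ Z) ∪ Y = {12, 13}
(((Y ∩ (Z ∪ Y)) ∪ Z) ∩ (Z Δ X)) − ((Y ∩ Z) ∪ Y) = {7, 8, 9, 16}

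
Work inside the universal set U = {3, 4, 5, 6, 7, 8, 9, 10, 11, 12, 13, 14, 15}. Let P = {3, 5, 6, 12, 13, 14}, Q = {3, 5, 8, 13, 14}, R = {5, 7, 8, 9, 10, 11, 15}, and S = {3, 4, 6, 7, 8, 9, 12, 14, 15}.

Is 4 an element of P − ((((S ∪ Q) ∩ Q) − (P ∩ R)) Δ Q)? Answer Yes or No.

4 ∈ S and 4 ∉ Q, so 4 ∈ S ∪ Q
4 ∈ (S ∪ Q) and 4 ∉ Q, so 4 ∉ (S ∪ Q) ∩ Q
4 ∉ P and 4 ∉ R, so 4 ∉ P ∩ R
4 ∉ ((S ∪ Q) ∩ Q) and 4 ∉ (P ∩ R), so 4 ∉ ((S ∪ Q) ∩ Q) − (P ∩ R)
4 ∉ (((S ∪ Q) ∩ Q) − (P ∩ R)) and 4 ∉ Q, so 4 ∉ (((S ∪ Q) ∩ Q) − (P ∩ R)) Δ Q
4 ∉ P and 4 ∉ ((((S ∪ Q) ∩ Q) − (P ∩ R)) Δ Q), so 4 ∉ P − ((((S ∪ Q) ∩ Q) − (P ∩ R)) Δ Q)

No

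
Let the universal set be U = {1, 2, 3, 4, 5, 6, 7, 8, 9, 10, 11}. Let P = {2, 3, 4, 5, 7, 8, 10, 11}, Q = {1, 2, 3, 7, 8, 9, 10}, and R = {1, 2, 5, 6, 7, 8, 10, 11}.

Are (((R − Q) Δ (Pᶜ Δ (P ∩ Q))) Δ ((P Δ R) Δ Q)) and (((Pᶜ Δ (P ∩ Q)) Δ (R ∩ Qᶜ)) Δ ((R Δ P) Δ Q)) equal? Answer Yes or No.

R − Q = {5, 6, 11}
Pᶜ = {1, 6, 9}
P ∩ Q = {2, 3, 7, 8, 10}
Pᶜ Δ (P ∩ Q) = {1, 2, 3, 6, 7, 8, 9, 10}
(R − Q) Δ (Pᶜ Δ (P ∩ Q)) = {1, 2, 3, 5, 7, 8, 9, 10, 11}
P Δ R = {1, 3, 4, 6}
(P Δ R) Δ Q = {2, 4, 6, 7, 8, 9, 10}
((R − Q) Δ (Pᶜ Δ (P ∩ Q))) Δ ((P Δ R) Δ Q) = {1, 3, 4, 5, 6, 11}
Qᶜ = {4, 5, 6, 11}
R ∩ Qᶜ = {5, 6, 11}
(Pᶜ Δ (P ∩ Q)) Δ (R ∩ Qᶜ) = {1, 2, 3, 5, 7, 8, 9, 10, 11}
R Δ P = {1, 3, 4, 6}
(R Δ P) Δ Q = {2, 4, 6, 7, 8, 9, 10}
((Pᶜ Δ (P ∩ Q)) Δ (R ∩ Qᶜ)) Δ ((R Δ P) Δ Q) = {1, 3, 4, 5, 6, 11}
Both equal {1, 3, 4, 5, 6, 11}, so ((R − Q) Δ (Pᶜ Δ (P ∩ Q))) Δ ((P Δ R) Δ Q) = ((Pᶜ Δ (P ∩ Q)) Δ (R ∩ Qᶜ)) Δ ((R Δ P) Δ Q).

Yes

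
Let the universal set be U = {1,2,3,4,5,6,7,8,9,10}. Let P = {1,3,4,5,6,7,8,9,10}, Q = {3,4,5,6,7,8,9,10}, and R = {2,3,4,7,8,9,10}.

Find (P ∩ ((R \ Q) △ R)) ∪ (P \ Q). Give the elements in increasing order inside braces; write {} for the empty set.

{1,3,4,7,8,9,10}

R \ Q = {2}
(R \ Q) △ R = {3,4,7,8,9,10}
P ∩ ((R \ Q) △ R) = {3,4,7,8,9,10}
P \ Q = {1}
(P ∩ ((R \ Q) △ R)) ∪ (P \ Q) = {1,3,4,7,8,9,10}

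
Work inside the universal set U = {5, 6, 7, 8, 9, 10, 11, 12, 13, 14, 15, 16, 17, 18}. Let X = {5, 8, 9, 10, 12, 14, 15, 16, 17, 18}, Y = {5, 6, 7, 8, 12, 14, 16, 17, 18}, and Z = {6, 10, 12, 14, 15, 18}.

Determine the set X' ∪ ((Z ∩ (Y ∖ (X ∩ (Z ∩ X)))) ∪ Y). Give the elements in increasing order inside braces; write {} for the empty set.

{5, 6, 7, 8, 11, 12, 13, 14, 16, 17, 18}

X' = {6, 7, 11, 13}
Z ∩ X = {10, 12, 14, 15, 18}
X ∩ (Z ∩ X) = {10, 12, 14, 15, 18}
Y ∖ (X ∩ (Z ∩ X)) = {5, 6, 7, 8, 16, 17}
Z ∩ (Y ∖ (X ∩ (Z ∩ X))) = {6}
(Z ∩ (Y ∖ (X ∩ (Z ∩ X)))) ∪ Y = {5, 6, 7, 8, 12, 14, 16, 17, 18}
X' ∪ ((Z ∩ (Y ∖ (X ∩ (Z ∩ X)))) ∪ Y) = {5, 6, 7, 8, 11, 12, 13, 14, 16, 17, 18}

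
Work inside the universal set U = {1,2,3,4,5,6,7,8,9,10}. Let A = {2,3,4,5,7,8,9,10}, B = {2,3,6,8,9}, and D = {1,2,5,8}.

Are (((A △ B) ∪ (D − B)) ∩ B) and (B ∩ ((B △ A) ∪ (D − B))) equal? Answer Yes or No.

A △ B = {4,5,6,7,10}
D − B = {1,5}
(A △ B) ∪ (D − B) = {1,4,5,6,7,10}
((A △ B) ∪ (D − B)) ∩ B = {6}
B △ A = {4,5,6,7,10}
(B △ A) ∪ (D − B) = {1,4,5,6,7,10}
B ∩ ((B △ A) ∪ (D − B)) = {6}
Both equal {6}, so ((A △ B) ∪ (D − B)) ∩ B = B ∩ ((B △ A) ∪ (D − B)).

Yes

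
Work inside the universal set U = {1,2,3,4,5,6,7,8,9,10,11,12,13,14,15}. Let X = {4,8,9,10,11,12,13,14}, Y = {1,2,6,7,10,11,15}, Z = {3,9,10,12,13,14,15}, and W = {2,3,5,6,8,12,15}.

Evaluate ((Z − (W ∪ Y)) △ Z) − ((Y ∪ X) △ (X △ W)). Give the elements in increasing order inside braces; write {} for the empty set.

{10,15}

W ∪ Y = {1,2,3,5,6,7,8,10,11,12,15}
Z − (W ∪ Y) = {9,13,14}
(Z − (W ∪ Y)) △ Z = {3,10,12,15}
Y ∪ X = {1,2,4,6,7,8,9,10,11,12,13,14,15}
X △ W = {2,3,4,5,6,9,10,11,13,14,15}
(Y ∪ X) △ (X △ W) = {1,3,5,7,8,12}
((Z − (W ∪ Y)) △ Z) − ((Y ∪ X) △ (X △ W)) = {10,15}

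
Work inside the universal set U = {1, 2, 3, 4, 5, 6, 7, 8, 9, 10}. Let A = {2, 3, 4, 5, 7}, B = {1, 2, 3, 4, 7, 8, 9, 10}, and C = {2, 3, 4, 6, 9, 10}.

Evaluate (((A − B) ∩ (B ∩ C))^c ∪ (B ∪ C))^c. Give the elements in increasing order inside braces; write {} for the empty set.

{}

A − B = {5}
B ∩ C = {2, 3, 4, 9, 10}
(A − B) ∩ (B ∩ C) = {}
((A − B) ∩ (B ∩ C))^c = {1, 2, 3, 4, 5, 6, 7, 8, 9, 10}
B ∪ C = {1, 2, 3, 4, 6, 7, 8, 9, 10}
((A − B) ∩ (B ∩ C))^c ∪ (B ∪ C) = {1, 2, 3, 4, 5, 6, 7, 8, 9, 10}
(((A − B) ∩ (B ∩ C))^c ∪ (B ∪ C))^c = {}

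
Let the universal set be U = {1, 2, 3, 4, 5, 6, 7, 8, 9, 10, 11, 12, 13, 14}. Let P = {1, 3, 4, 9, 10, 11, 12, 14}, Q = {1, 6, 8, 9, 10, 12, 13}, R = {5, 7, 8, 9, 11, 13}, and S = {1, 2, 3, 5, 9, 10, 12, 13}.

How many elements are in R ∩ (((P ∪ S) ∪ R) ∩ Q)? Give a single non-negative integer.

3

P ∪ S = {1, 2, 3, 4, 5, 9, 10, 11, 12, 13, 14}
(P ∪ S) ∪ R = {1, 2, 3, 4, 5, 7, 8, 9, 10, 11, 12, 13, 14}
((P ∪ S) ∪ R) ∩ Q = {1, 8, 9, 10, 12, 13}
R ∩ (((P ∪ S) ∪ R) ∩ Q) = {8, 9, 13}
|R ∩ (((P ∪ S) ∪ R) ∩ Q)| = 3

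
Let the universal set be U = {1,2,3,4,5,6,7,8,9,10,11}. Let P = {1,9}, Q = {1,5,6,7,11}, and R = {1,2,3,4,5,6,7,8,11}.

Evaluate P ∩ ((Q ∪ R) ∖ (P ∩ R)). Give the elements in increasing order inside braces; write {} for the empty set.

{}

Q ∪ R = {1,2,3,4,5,6,7,8,11}
P ∩ R = {1}
(Q ∪ R) ∖ (P ∩ R) = {2,3,4,5,6,7,8,11}
P ∩ ((Q ∪ R) ∖ (P ∩ R)) = {}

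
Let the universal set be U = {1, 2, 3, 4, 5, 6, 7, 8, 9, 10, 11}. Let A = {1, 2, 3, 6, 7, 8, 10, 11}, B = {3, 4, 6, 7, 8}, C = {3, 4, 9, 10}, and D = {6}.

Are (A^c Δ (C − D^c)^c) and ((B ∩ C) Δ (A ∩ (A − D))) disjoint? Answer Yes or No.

A^c = {4, 5, 9}
D^c = {1, 2, 3, 4, 5, 7, 8, 9, 10, 11}
C − D^c = {}
(C − D^c)^c = {1, 2, 3, 4, 5, 6, 7, 8, 9, 10, 11}
A^c Δ (C − D^c)^c = {1, 2, 3, 6, 7, 8, 10, 11}
B ∩ C = {3, 4}
A − D = {1, 2, 3, 7, 8, 10, 11}
A ∩ (A − D) = {1, 2, 3, 7, 8, 10, 11}
(B ∩ C) Δ (A ∩ (A − D)) = {1, 2, 4, 7, 8, 10, 11}
1 lies in both, so they are not disjoint.

No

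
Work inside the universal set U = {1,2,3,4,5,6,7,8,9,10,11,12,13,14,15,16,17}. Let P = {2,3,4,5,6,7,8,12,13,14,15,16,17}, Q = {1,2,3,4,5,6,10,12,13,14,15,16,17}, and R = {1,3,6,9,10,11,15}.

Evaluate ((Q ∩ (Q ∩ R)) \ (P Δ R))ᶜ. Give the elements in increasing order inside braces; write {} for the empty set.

Q ∩ R = {1,3,6,10,15}
Q ∩ (Q ∩ R) = {1,3,6,10,15}
P Δ R = {1,2,4,5,7,8,9,10,11,12,13,14,16,17}
(Q ∩ (Q ∩ R)) \ (P Δ R) = {3,6,15}
((Q ∩ (Q ∩ R)) \ (P Δ R))ᶜ = {1,2,4,5,7,8,9,10,11,12,13,14,16,17}

{1,2,4,5,7,8,9,10,11,12,13,14,16,17}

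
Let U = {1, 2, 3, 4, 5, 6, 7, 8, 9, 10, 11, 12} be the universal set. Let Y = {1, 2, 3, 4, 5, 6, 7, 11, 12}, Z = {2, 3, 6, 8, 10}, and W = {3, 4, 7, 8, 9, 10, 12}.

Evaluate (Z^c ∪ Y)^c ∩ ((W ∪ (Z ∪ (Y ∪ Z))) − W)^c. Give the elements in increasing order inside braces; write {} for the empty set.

Z^c = {1, 4, 5, 7, 9, 11, 12}
Z^c ∪ Y = {1, 2, 3, 4, 5, 6, 7, 9, 11, 12}
(Z^c ∪ Y)^c = {8, 10}
Y ∪ Z = {1, 2, 3, 4, 5, 6, 7, 8, 10, 11, 12}
Z ∪ (Y ∪ Z) = {1, 2, 3, 4, 5, 6, 7, 8, 10, 11, 12}
W ∪ (Z ∪ (Y ∪ Z)) = {1, 2, 3, 4, 5, 6, 7, 8, 9, 10, 11, 12}
(W ∪ (Z ∪ (Y ∪ Z))) − W = {1, 2, 5, 6, 11}
((W ∪ (Z ∪ (Y ∪ Z))) − W)^c = {3, 4, 7, 8, 9, 10, 12}
(Z^c ∪ Y)^c ∩ ((W ∪ (Z ∪ (Y ∪ Z))) − W)^c = {8, 10}

{8, 10}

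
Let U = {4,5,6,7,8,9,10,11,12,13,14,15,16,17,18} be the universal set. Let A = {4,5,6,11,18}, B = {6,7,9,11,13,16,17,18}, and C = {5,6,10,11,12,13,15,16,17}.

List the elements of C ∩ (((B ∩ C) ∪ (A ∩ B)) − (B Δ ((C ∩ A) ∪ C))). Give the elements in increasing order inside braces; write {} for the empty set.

B ∩ C = {6,11,13,16,17}
A ∩ B = {6,11,18}
(B ∩ C) ∪ (A ∩ B) = {6,11,13,16,17,18}
C ∩ A = {5,6,11}
(C ∩ A) ∪ C = {5,6,10,11,12,13,15,16,17}
B Δ ((C ∩ A) ∪ C) = {5,7,9,10,12,15,18}
((B ∩ C) ∪ (A ∩ B)) − (B Δ ((C ∩ A) ∪ C)) = {6,11,13,16,17}
C ∩ (((B ∩ C) ∪ (A ∩ B)) − (B Δ ((C ∩ A) ∪ C))) = {6,11,13,16,17}

{6,11,13,16,17}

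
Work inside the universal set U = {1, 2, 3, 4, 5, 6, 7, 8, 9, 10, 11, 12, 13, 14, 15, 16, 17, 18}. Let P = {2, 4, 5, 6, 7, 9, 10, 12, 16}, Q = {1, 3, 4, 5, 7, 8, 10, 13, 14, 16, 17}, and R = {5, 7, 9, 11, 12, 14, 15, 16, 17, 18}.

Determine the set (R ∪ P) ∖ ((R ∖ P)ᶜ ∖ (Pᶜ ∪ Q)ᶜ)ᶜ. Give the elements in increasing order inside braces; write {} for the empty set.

R ∪ P = {2, 4, 5, 6, 7, 9, 10, 11, 12, 14, 15, 16, 17, 18}
R ∖ P = {11, 14, 15, 17, 18}
(R ∖ P)ᶜ = {1, 2, 3, 4, 5, 6, 7, 8, 9, 10, 12, 13, 16}
Pᶜ = {1, 3, 8, 11, 13, 14, 15, 17, 18}
Pᶜ ∪ Q = {1, 3, 4, 5, 7, 8, 10, 11, 13, 14, 15, 16, 17, 18}
(Pᶜ ∪ Q)ᶜ = {2, 6, 9, 12}
(R ∖ P)ᶜ ∖ (Pᶜ ∪ Q)ᶜ = {1, 3, 4, 5, 7, 8, 10, 13, 16}
((R ∖ P)ᶜ ∖ (Pᶜ ∪ Q)ᶜ)ᶜ = {2, 6, 9, 11, 12, 14, 15, 17, 18}
(R ∪ P) ∖ ((R ∖ P)ᶜ ∖ (Pᶜ ∪ Q)ᶜ)ᶜ = {4, 5, 7, 10, 16}

{4, 5, 7, 10, 16}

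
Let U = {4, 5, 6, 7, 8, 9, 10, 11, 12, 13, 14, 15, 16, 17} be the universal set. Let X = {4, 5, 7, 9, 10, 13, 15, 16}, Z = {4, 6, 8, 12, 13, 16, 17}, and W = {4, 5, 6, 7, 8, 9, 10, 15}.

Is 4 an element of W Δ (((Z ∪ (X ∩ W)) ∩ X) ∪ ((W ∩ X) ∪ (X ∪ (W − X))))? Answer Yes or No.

No

4 ∈ X and 4 ∈ W, so 4 ∈ X ∩ W
4 ∈ Z and 4 ∈ (X ∩ W), so 4 ∈ Z ∪ (X ∩ W)
4 ∈ (Z ∪ (X ∩ W)) and 4 ∈ X, so 4 ∈ (Z ∪ (X ∩ W)) ∩ X
4 ∈ W and 4 ∈ X, so 4 ∈ W ∩ X
4 ∈ W and 4 ∈ X, so 4 ∉ W − X
4 ∈ X and 4 ∉ (W − X), so 4 ∈ X ∪ (W − X)
4 ∈ (W ∩ X) and 4 ∈ (X ∪ (W − X)), so 4 ∈ (W ∩ X) ∪ (X ∪ (W − X))
4 ∈ ((Z ∪ (X ∩ W)) ∩ X) and 4 ∈ ((W ∩ X) ∪ (X ∪ (W − X))), so 4 ∈ ((Z ∪ (X ∩ W)) ∩ X) ∪ ((W ∩ X) ∪ (X ∪ (W − X)))
4 ∈ W and 4 ∈ (((Z ∪ (X ∩ W)) ∩ X) ∪ ((W ∩ X) ∪ (X ∪ (W − X)))), so 4 ∉ W Δ (((Z ∪ (X ∩ W)) ∩ X) ∪ ((W ∩ X) ∪ (X ∪ (W − X))))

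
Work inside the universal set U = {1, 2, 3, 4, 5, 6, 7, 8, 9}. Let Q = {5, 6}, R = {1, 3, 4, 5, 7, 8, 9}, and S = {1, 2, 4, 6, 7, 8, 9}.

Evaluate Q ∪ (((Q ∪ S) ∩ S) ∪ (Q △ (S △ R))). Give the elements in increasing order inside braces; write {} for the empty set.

{1, 2, 3, 4, 5, 6, 7, 8, 9}

Q ∪ S = {1, 2, 4, 5, 6, 7, 8, 9}
(Q ∪ S) ∩ S = {1, 2, 4, 6, 7, 8, 9}
S △ R = {2, 3, 5, 6}
Q △ (S △ R) = {2, 3}
((Q ∪ S) ∩ S) ∪ (Q △ (S △ R)) = {1, 2, 3, 4, 6, 7, 8, 9}
Q ∪ (((Q ∪ S) ∩ S) ∪ (Q △ (S △ R))) = {1, 2, 3, 4, 5, 6, 7, 8, 9}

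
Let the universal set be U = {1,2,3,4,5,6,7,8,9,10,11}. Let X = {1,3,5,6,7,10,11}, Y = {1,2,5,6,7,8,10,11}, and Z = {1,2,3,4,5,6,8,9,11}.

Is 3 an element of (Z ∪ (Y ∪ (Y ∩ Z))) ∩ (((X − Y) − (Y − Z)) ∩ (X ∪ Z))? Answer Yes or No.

3 ∉ Y and 3 ∈ Z, so 3 ∉ Y ∩ Z
3 ∉ Y and 3 ∉ (Y ∩ Z), so 3 ∉ Y ∪ (Y ∩ Z)
3 ∈ Z and 3 ∉ (Y ∪ (Y ∩ Z)), so 3 ∈ Z ∪ (Y ∪ (Y ∩ Z))
3 ∈ X and 3 ∉ Y, so 3 ∈ X − Y
3 ∉ Y and 3 ∈ Z, so 3 ∉ Y − Z
3 ∈ (X − Y) and 3 ∉ (Y − Z), so 3 ∈ (X − Y) − (Y − Z)
3 ∈ X and 3 ∈ Z, so 3 ∈ X ∪ Z
3 ∈ ((X − Y) − (Y − Z)) and 3 ∈ (X ∪ Z), so 3 ∈ ((X − Y) − (Y − Z)) ∩ (X ∪ Z)
3 ∈ (Z ∪ (Y ∪ (Y ∩ Z))) and 3 ∈ (((X − Y) − (Y − Z)) ∩ (X ∪ Z)), so 3 ∈ (Z ∪ (Y ∪ (Y ∩ Z))) ∩ (((X − Y) − (Y − Z)) ∩ (X ∪ Z))

Yes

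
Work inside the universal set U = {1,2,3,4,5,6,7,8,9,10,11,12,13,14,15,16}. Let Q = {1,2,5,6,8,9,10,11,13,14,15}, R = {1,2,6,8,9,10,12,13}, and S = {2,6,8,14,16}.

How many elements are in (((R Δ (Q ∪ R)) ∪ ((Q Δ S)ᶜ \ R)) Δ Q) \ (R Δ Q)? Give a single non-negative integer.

10

Q ∪ R = {1,2,5,6,8,9,10,11,12,13,14,15}
R Δ (Q ∪ R) = {5,11,14,15}
Q Δ S = {1,5,9,10,11,13,15,16}
(Q Δ S)ᶜ = {2,3,4,6,7,8,12,14}
(Q Δ S)ᶜ \ R = {3,4,7,14}
(R Δ (Q ∪ R)) ∪ ((Q Δ S)ᶜ \ R) = {3,4,5,7,11,14,15}
((R Δ (Q ∪ R)) ∪ ((Q Δ S)ᶜ \ R)) Δ Q = {1,2,3,4,6,7,8,9,10,13}
R Δ Q = {5,11,12,14,15}
(((R Δ (Q ∪ R)) ∪ ((Q Δ S)ᶜ \ R)) Δ Q) \ (R Δ Q) = {1,2,3,4,6,7,8,9,10,13}
|(((R Δ (Q ∪ R)) ∪ ((Q Δ S)ᶜ \ R)) Δ Q) \ (R Δ Q)| = 10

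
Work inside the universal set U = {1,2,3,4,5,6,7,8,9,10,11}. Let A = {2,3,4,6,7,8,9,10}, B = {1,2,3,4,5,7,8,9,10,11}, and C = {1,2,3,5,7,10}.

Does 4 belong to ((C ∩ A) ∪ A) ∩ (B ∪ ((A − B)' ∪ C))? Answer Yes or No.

4 ∉ C and 4 ∈ A, so 4 ∉ C ∩ A
4 ∉ (C ∩ A) and 4 ∈ A, so 4 ∈ (C ∩ A) ∪ A
4 ∈ A and 4 ∈ B, so 4 ∉ A − B
4 ∈ (A − B)' since 4 ∉ (A − B)
4 ∈ (A − B)' and 4 ∉ C, so 4 ∈ (A − B)' ∪ C
4 ∈ B and 4 ∈ ((A − B)' ∪ C), so 4 ∈ B ∪ ((A − B)' ∪ C)
4 ∈ ((C ∩ A) ∪ A) and 4 ∈ (B ∪ ((A − B)' ∪ C)), so 4 ∈ ((C ∩ A) ∪ A) ∩ (B ∪ ((A − B)' ∪ C))

Yes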